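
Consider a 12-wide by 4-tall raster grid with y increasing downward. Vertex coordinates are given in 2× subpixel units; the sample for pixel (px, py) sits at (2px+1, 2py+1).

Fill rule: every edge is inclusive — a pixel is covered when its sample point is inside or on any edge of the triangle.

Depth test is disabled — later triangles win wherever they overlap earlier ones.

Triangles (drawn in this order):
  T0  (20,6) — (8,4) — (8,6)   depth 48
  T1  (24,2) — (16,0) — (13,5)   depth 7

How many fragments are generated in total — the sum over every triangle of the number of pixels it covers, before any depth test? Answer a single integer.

T0:
  2·area = 24  (B↔C swapped to make it positive)
  edge (20, 6)→(8, 6): d=(-12,0) inclusive
  edge (8, 6)→(8, 4): d=(0,-2) inclusive
  edge (8, 4)→(20, 6): d=(12,2) inclusive
    (4,2)@(9, 5): e=[12,2,10] → X
    (5,2)@(11, 5): e=[12,6,6] → X
    (6,2)@(13, 5): e=[12,10,2] → X
    (7,2)@(15, 5): e=[12,14,-2] → .
    (4,3)@(9, 7): e=[-12,2,34] → .
    (5,3)@(11, 7): e=[-12,6,30] → .
    (6,3)@(13, 7): e=[-12,10,26] → .
  covered (3 px):
    . . . . . . . . . . . .
    . . . . . . . . . . . .
    . . . . X X X . . . . .
    . . . . . . . . . . . .
T1:
  2·area = 46  (B↔C swapped to make it positive)
  edge (24, 2)→(13, 5): d=(-11,3) inclusive
  edge (13, 5)→(16, 0): d=(3,-5) inclusive
  edge (16, 0)→(24, 2): d=(8,2) inclusive
    (8,0)@(17, 1): e=[32,8,6] → X
    (9,0)@(19, 1): e=[26,18,2] → X
    (10,0)@(21, 1): e=[20,28,-2] → .
    (7,1)@(15, 3): e=[16,4,26] → X
    (10,1)@(21, 3): e=[-2,34,14] → .
    (6,2)@(13, 5): e=[0,0,46] → X  [on edge]
    (7,2)@(15, 5): e=[-6,10,42] → .
    (8,2)@(17, 5): e=[-12,20,38] → .
    (9,2)@(19, 5): e=[-18,30,34] → .
    (6,3)@(13, 7): e=[-22,6,62] → .
  covered (6 px):
    . . . . . . . . X X . .
    . . . . . . . X X X . .
    . . . . . . X . . . . .
    . . . . . . . . . . . .

Answer: 9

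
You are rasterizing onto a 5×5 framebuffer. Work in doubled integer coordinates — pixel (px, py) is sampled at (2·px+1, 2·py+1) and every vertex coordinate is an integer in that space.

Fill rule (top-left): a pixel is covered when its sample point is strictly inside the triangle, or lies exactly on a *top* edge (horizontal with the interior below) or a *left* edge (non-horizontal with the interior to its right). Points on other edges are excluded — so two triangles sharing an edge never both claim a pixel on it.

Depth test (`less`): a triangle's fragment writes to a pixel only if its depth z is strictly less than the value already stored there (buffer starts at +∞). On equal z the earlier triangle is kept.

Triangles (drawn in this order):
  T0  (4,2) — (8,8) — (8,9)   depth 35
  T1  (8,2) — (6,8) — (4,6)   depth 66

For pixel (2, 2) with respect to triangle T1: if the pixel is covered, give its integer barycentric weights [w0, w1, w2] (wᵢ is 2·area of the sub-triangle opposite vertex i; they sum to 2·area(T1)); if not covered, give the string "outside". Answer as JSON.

T0:
  2·area = 4
  edge (4, 2)→(8, 8): d=(4,6) right/bottom  bias=-1
  edge (8, 8)→(8, 9): d=(0,1) right/bottom  bias=-1
  edge (8, 9)→(4, 2): d=(-4,-7) top-left  bias=+0
    (3,3)@(7, 7): e=[2,1,1] → #
    (4,3)@(9, 7): e=[-10,-1,15] → ·
    (3,4)@(7, 9): e=[10,1,-7] → ·
  covered (1 px):
    · · · · ·
    · · · · ·
    · · · · ·
    · · · # ·
    · · · · ·
T1:
  2·area = 16
  edge (8, 2)→(6, 8): d=(-2,6) right/bottom  bias=-1
  edge (6, 8)→(4, 6): d=(-2,-2) top-left  bias=+0
  edge (4, 6)→(8, 2): d=(4,-4) top-left  bias=+0
    (4,0)@(9, 1): e=[-4,20,0] → ·  [on edge]
    (0,1)@(1, 3): e=[40,0,-24] → ·  [on edge]
    (3,1)@(7, 3): e=[4,12,0] → #  [on edge]
    (4,1)@(9, 3): e=[-8,16,8] → ·
    (1,2)@(3, 5): e=[24,0,-8] → ·  [on edge]
    (2,2)@(5, 5): e=[12,4,0] → #  [on edge]
    (3,2)@(7, 5): e=[0,8,8] → ·  [on edge]
    (1,3)@(3, 7): e=[20,-4,0] → ·  [on edge]
    (2,3)@(5, 7): e=[8,0,8] → #  [on edge]
    (3,3)@(7, 7): e=[-4,4,16] → ·
    (0,4)@(1, 9): e=[28,-12,0] → ·  [on edge]
    (2,4)@(5, 9): e=[4,-4,16] → ·
    (3,4)@(7, 9): e=[-8,0,24] → ·  [on edge]
  covered (3 px):
    · · · · ·
    · · · # ·
    · · # · ·
    · · # · ·
    · · · · ·

Final: [4,0,12]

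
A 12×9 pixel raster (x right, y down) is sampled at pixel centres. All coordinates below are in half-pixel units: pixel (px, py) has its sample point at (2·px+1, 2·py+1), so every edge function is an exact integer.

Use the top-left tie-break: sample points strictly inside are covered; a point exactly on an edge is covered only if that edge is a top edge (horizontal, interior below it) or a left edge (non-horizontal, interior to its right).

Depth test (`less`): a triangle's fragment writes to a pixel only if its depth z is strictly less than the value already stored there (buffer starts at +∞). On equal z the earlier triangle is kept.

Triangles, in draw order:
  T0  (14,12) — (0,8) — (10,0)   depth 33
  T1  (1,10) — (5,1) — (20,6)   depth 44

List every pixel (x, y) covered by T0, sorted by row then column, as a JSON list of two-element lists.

T0:
  2·area = 152
  edge (14, 12)→(0, 8): d=(-14,-4) top-left  bias=+0
  edge (0, 8)→(10, 0): d=(10,-8) top-left  bias=+0
  edge (10, 0)→(14, 12): d=(4,12) right/bottom  bias=-1
    (4,0)@(9, 1): e=[134,2,16] → #
    (5,0)@(11, 1): e=[142,18,-8] → ·
    (3,1)@(7, 3): e=[98,6,48] → #
    (5,1)@(11, 3): e=[114,38,0] → ·  [on edge]
    (2,2)@(5, 5): e=[62,10,80] → #
    (5,2)@(11, 5): e=[86,58,8] → #
    (6,2)@(13, 5): e=[94,74,-16] → ·
    (1,3)@(3, 7): e=[26,14,112] → #
    (6,3)@(13, 7): e=[66,94,-8] → ·
    (1,4)@(3, 9): e=[-2,34,120] → ·
    (2,4)@(5, 9): e=[6,50,96] → #
    (6,4)@(13, 9): e=[38,114,0] → ·  [on edge]
    (7,7)@(15, 15): e=[-38,190,0] → ·  [on edge]
  covered (18 px):
    · · · · # · · · · · · ·
    · · · # # · · · · · · ·
    · · # # # # · · · · · ·
    · # # # # # · · · · · ·
    · · # # # # · · · · · ·
    · · · · · # # · · · · ·
    · · · · · · · · · · · ·
    · · · · · · · · · · · ·
    · · · · · · · · · · · ·
T1:
  2·area = 155
  edge (1, 10)→(5, 1): d=(4,-9) top-left  bias=+0
  edge (5, 1)→(20, 6): d=(15,5) right/bottom  bias=-1
  edge (20, 6)→(1, 10): d=(-19,4) right/bottom  bias=-1
    (2,0)@(5, 1): e=[0,0,155] → ·  [on edge]
    (2,1)@(5, 3): e=[8,30,117] → #
    (3,1)@(7, 3): e=[26,20,109] → #
    (4,1)@(9, 3): e=[44,10,101] → #
    (5,1)@(11, 3): e=[62,0,93] → ·  [on edge]
    (2,2)@(5, 5): e=[16,60,79] → #
    (5,2)@(11, 5): e=[70,30,55] → #
    (6,2)@(13, 5): e=[88,20,47] → #
    (7,2)@(15, 5): e=[106,10,39] → #
    (8,2)@(17, 5): e=[124,0,31] → ·  [on edge]
    (1,3)@(3, 7): e=[6,100,49] → #
    (8,3)@(17, 7): e=[132,30,-7] → ·
    (11,3)@(23, 7): e=[186,0,-31] → ·  [on edge]
  covered (18 px):
    · · · · · · · · · · · ·
    · · # # # · · · · · · ·
    · · # # # # # # · · · ·
    · # # # # # # # · · · ·
    · # # · · · · · · · · ·
    · · · · · · · · · · · ·
    · · · · · · · · · · · ·
    · · · · · · · · · · · ·
    · · · · · · · · · · · ·

Result: [[4,0],[3,1],[4,1],[2,2],[3,2],[4,2],[5,2],[1,3],[2,3],[3,3],[4,3],[5,3],[2,4],[3,4],[4,4],[5,4],[5,5],[6,5]]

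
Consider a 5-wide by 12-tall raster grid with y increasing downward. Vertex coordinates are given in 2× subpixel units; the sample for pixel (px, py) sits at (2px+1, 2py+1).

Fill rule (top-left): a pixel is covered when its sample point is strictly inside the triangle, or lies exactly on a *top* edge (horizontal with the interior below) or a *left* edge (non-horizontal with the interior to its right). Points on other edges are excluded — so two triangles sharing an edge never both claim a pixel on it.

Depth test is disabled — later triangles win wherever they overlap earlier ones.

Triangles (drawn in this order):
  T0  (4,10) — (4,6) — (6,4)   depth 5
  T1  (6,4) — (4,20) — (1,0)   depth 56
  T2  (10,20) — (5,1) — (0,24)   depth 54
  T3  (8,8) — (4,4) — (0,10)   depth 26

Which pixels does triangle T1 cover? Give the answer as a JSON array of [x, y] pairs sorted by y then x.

T0:
  2·area = 8
  edge (4, 10)→(4, 6): d=(0,-4) top-left  bias=+0
  edge (4, 6)→(6, 4): d=(2,-2) top-left  bias=+0
  edge (6, 4)→(4, 10): d=(-2,6) right/bottom  bias=-1
    (3,0)@(7, 1): e=[12,-4,0] → ·  [on edge]
    (4,0)@(9, 1): e=[20,0,-12] → ·  [on edge]
    (3,1)@(7, 3): e=[12,0,-4] → ·  [on edge]
    (2,2)@(5, 5): e=[4,0,4] → #  [on edge]
    (3,2)@(7, 5): e=[12,4,-8] → ·
    (1,3)@(3, 7): e=[-4,0,12] → ·  [on edge]
    (2,3)@(5, 7): e=[4,4,0] → ·  [on edge]
    (0,4)@(1, 9): e=[-12,0,20] → ·  [on edge]
    (1,6)@(3, 13): e=[-4,12,0] → ·  [on edge]
    (0,9)@(1, 19): e=[-12,20,0] → ·  [on edge]
  covered (1 px):
    · · · · ·
    · · · · ·
    · · # · ·
    · · · · ·
    · · · · ·
    · · · · ·
    · · · · ·
    · · · · ·
    · · · · ·
    · · · · ·
    · · · · ·
    · · · · ·
T1:
  2·area = 88
  edge (6, 4)→(4, 20): d=(-2,16) right/bottom  bias=-1
  edge (4, 20)→(1, 0): d=(-3,-20) top-left  bias=+0
  edge (1, 0)→(6, 4): d=(5,4) right/bottom  bias=-1
    (1,1)@(3, 3): e=[50,31,7] → #
    (2,1)@(5, 3): e=[18,71,-1] → ·
    (1,2)@(3, 5): e=[46,25,17] → #
    (2,2)@(5, 5): e=[14,65,9] → #
    (3,2)@(7, 5): e=[-18,105,1] → ·
    (1,3)@(3, 7): e=[42,19,27] → #
    (3,3)@(7, 7): e=[-22,99,11] → ·
    (1,4)@(3, 9): e=[38,13,37] → #
    (3,4)@(7, 9): e=[-26,93,21] → ·
    (1,5)@(3, 11): e=[34,7,47] → #
    (3,5)@(7, 11): e=[-30,87,31] → ·
    (1,6)@(3, 13): e=[30,1,57] → #
  covered (10 px):
    · · · · ·
    · # · · ·
    · # # · ·
    · # # · ·
    · # # · ·
    · # # · ·
    · # · · ·
    · · · · ·
    · · · · ·
    · · · · ·
    · · · · ·
    · · · · ·
T2:
  2·area = 210  (B↔C swapped to make it positive)
  edge (10, 20)→(0, 24): d=(-10,4) right/bottom  bias=-1
  edge (0, 24)→(5, 1): d=(5,-23) top-left  bias=+0
  edge (5, 1)→(10, 20): d=(5,19) right/bottom  bias=-1
    (2,0)@(5, 1): e=[210,0,0] → ·  [on edge]
    (2,1)@(5, 3): e=[190,10,10] → #
    (3,1)@(7, 3): e=[182,56,-28] → ·
    (2,2)@(5, 5): e=[170,20,20] → #
    (3,2)@(7, 5): e=[162,66,-18] → ·
    (2,3)@(5, 7): e=[150,30,30] → #
    (3,3)@(7, 7): e=[142,76,-8] → ·
    (2,4)@(5, 9): e=[130,40,40] → #
    (3,4)@(7, 9): e=[122,86,2] → #
    (4,4)@(9, 9): e=[114,132,-36] → ·
    (1,5)@(3, 11): e=[118,4,88] → #
    (4,5)@(9, 11): e=[94,142,-26] → ·
  covered (27 px):
    · · · · ·
    · · # · ·
    · · # · ·
    · · # · ·
    · · # # ·
    · # # # ·
    · # # # ·
    · # # # ·
    · # # # #
    · # # # #
    # # # # ·
    # · · · ·
T3:
  2·area = 40  (B↔C swapped to make it positive)
  edge (8, 8)→(0, 10): d=(-8,2) right/bottom  bias=-1
  edge (0, 10)→(4, 4): d=(4,-6) top-left  bias=+0
  edge (4, 4)→(8, 8): d=(4,4) right/bottom  bias=-1
    (0,0)@(1, 1): e=[70,-30,0] → ·  [on edge]
    (1,1)@(3, 3): e=[50,-10,0] → ·  [on edge]
    (2,2)@(5, 5): e=[30,10,0] → ·  [on edge]
    (1,3)@(3, 7): e=[18,6,16] → #
    (2,3)@(5, 7): e=[14,18,8] → #
    (3,3)@(7, 7): e=[10,30,0] → ·  [on edge]
    (0,4)@(1, 9): e=[6,2,32] → #
    (2,4)@(5, 9): e=[-2,26,16] → ·
    (4,4)@(9, 9): e=[-10,50,0] → ·  [on edge]
    (0,5)@(1, 11): e=[-10,10,40] → ·
    (1,5)@(3, 11): e=[-14,22,32] → ·
  covered (4 px):
    · · · · ·
    · · · · ·
    · · · · ·
    · # # · ·
    # # · · ·
    · · · · ·
    · · · · ·
    · · · · ·
    · · · · ·
    · · · · ·
    · · · · ·
    · · · · ·

Result: [[1,1],[1,2],[2,2],[1,3],[2,3],[1,4],[2,4],[1,5],[2,5],[1,6]]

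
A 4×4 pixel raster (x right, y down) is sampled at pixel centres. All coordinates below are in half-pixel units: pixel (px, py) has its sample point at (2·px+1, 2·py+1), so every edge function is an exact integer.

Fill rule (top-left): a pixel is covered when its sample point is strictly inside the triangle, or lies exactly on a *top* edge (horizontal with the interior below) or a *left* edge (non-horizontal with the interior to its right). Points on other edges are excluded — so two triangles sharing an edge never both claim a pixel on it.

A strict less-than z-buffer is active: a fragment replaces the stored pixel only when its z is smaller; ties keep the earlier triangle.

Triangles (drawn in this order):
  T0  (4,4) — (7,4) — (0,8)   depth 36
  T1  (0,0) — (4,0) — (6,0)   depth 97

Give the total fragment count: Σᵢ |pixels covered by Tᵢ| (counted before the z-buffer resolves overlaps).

T0:
  2·area = 12
  edge (4, 4)→(7, 4): d=(3,0) top-left  bias=+0
  edge (7, 4)→(0, 8): d=(-7,4) right/bottom  bias=-1
  edge (0, 8)→(4, 4): d=(4,-4) top-left  bias=+0
    (3,0)@(7, 1): e=[-9,21,0] → .  [on edge]
    (2,1)@(5, 3): e=[-3,15,0] → .  [on edge]
    (1,2)@(3, 5): e=[3,9,0] → X  [on edge]
    (2,2)@(5, 5): e=[3,1,8] → X
    (3,2)@(7, 5): e=[3,-7,16] → .
    (0,3)@(1, 7): e=[9,3,0] → X  [on edge]
    (1,3)@(3, 7): e=[9,-5,8] → .
    (2,3)@(5, 7): e=[9,-13,16] → .
  covered (3 px):
    . . . .
    . . . .
    . X X .
    X . . .
T1:
  degenerate (2·area = 0) — covers nothing

Result: 3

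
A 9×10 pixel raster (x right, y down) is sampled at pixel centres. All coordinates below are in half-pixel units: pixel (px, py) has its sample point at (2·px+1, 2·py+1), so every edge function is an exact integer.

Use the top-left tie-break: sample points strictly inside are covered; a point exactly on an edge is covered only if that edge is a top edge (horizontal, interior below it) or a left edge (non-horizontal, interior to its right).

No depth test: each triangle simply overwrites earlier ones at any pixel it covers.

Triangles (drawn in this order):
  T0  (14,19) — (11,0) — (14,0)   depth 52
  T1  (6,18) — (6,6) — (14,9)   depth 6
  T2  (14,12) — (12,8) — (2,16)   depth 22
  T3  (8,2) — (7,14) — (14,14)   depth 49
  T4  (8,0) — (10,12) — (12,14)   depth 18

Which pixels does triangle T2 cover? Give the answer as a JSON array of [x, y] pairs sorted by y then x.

T0:
  2·area = 57
  edge (14, 19)→(11, 0): d=(-3,-19) top-left  bias=+0
  edge (11, 0)→(14, 0): d=(3,0) top-left  bias=+0
  edge (14, 0)→(14, 19): d=(0,19) right/bottom  bias=-1
    (6,0)@(13, 1): e=[35,3,19] → █
    (7,0)@(15, 1): e=[73,3,-19] → ·
    (6,1)@(13, 3): e=[29,9,19] → █
    (7,1)@(15, 3): e=[67,9,-19] → ·
    (6,2)@(13, 5): e=[23,15,19] → █
    (7,2)@(15, 5): e=[61,15,-19] → ·
    (6,3)@(13, 7): e=[17,21,19] → █
    (7,3)@(15, 7): e=[55,21,-19] → ·
    (6,4)@(13, 9): e=[11,27,19] → █
    (7,4)@(15, 9): e=[49,27,-19] → ·
    (6,5)@(13, 11): e=[5,33,19] → █
    (7,5)@(15, 11): e=[43,33,-19] → ·
  covered (6 px):
    · · · · · · █ · ·
    · · · · · · █ · ·
    · · · · · · █ · ·
    · · · · · · █ · ·
    · · · · · · █ · ·
    · · · · · · █ · ·
    · · · · · · · · ·
    · · · · · · · · ·
    · · · · · · · · ·
    · · · · · · · · ·
T1:
  2·area = 96
  edge (6, 18)→(6, 6): d=(0,-12) top-left  bias=+0
  edge (6, 6)→(14, 9): d=(8,3) right/bottom  bias=-1
  edge (14, 9)→(6, 18): d=(-8,9) right/bottom  bias=-1
    (3,3)@(7, 7): e=[12,5,79] → █
    (4,3)@(9, 7): e=[36,-1,61] → ·
    (3,4)@(7, 9): e=[12,21,63] → █
    (4,4)@(9, 9): e=[36,15,45] → █
    (5,4)@(11, 9): e=[60,9,27] → █
    (6,4)@(13, 9): e=[84,3,9] → █
    (7,4)@(15, 9): e=[108,-3,-9] → ·
    (3,5)@(7, 11): e=[12,37,47] → █
    (6,5)@(13, 11): e=[84,19,-7] → ·
    (3,6)@(7, 13): e=[12,53,31] → █
    (5,6)@(11, 13): e=[60,41,-5] → ·
    (3,7)@(7, 15): e=[12,69,15] → █
  covered (11 px):
    · · · · · · · · ·
    · · · · · · · · ·
    · · · · · · · · ·
    · · · █ · · · · ·
    · · · █ █ █ █ · ·
    · · · █ █ █ · · ·
    · · · █ █ · · · ·
    · · · █ · · · · ·
    · · · · · · · · ·
    · · · · · · · · ·
T2:
  2·area = 56  (B↔C swapped to make it positive)
  edge (14, 12)→(2, 16): d=(-12,4) right/bottom  bias=-1
  edge (2, 16)→(12, 8): d=(10,-8) top-left  bias=+0
  edge (12, 8)→(14, 12): d=(2,4) right/bottom  bias=-1
    (5,4)@(11, 9): e=[48,2,6] → █
    (6,4)@(13, 9): e=[40,18,-2] → ·
    (4,5)@(9, 11): e=[32,6,18] → █
    (6,5)@(13, 11): e=[16,38,2] → █
    (7,5)@(15, 11): e=[8,54,-6] → ·
    (8,5)@(17, 11): e=[0,70,-14] → ·  [on edge]
    (3,6)@(7, 13): e=[16,10,30] → █
    (5,6)@(11, 13): e=[0,42,14] → ·  [on edge]
    (6,6)@(13, 13): e=[-8,58,6] → ·
    (2,7)@(5, 15): e=[0,14,42] → ·  [on edge]
    (3,7)@(7, 15): e=[-8,30,34] → ·
    (4,7)@(9, 15): e=[-16,46,26] → ·
  covered (6 px):
    · · · · · · · · ·
    · · · · · · · · ·
    · · · · · · · · ·
    · · · · · · · · ·
    · · · · · █ · · ·
    · · · · █ █ █ · ·
    · · · █ █ · · · ·
    · · · · · · · · ·
    · · · · · · · · ·
    · · · · · · · · ·
T3:
  2·area = 84  (B↔C swapped to make it positive)
  edge (8, 2)→(14, 14): d=(6,12) right/bottom  bias=-1
  edge (14, 14)→(7, 14): d=(-7,0) right/bottom  bias=-1
  edge (7, 14)→(8, 2): d=(1,-12) top-left  bias=+0
    (4,2)@(9, 5): e=[6,63,15] → █
    (5,2)@(11, 5): e=[-18,63,39] → ·
    (4,3)@(9, 7): e=[18,49,17] → █
    (5,3)@(11, 7): e=[-6,49,41] → ·
    (4,4)@(9, 9): e=[30,35,19] → █
    (5,4)@(11, 9): e=[6,35,43] → █
    (6,4)@(13, 9): e=[-18,35,67] → ·
    (4,5)@(9, 11): e=[42,21,21] → █
    (6,5)@(13, 11): e=[-6,21,69] → ·
    (4,6)@(9, 13): e=[54,7,23] → █
    (6,6)@(13, 13): e=[6,7,71] → █
    (7,6)@(15, 13): e=[-18,7,95] → ·
  covered (9 px):
    · · · · · · · · ·
    · · · · · · · · ·
    · · · · █ · · · ·
    · · · · █ · · · ·
    · · · · █ █ · · ·
    · · · · █ █ · · ·
    · · · · █ █ █ · ·
    · · · · · · · · ·
    · · · · · · · · ·
    · · · · · · · · ·
T4:
  2·area = 20  (B↔C swapped to make it positive)
  edge (8, 0)→(12, 14): d=(4,14) right/bottom  bias=-1
  edge (12, 14)→(10, 12): d=(-2,-2) top-left  bias=+0
  edge (10, 12)→(8, 0): d=(-2,-12) top-left  bias=+0
    (0,1)@(1, 3): e=[110,0,-90] → ·  [on edge]
    (1,2)@(3, 5): e=[90,0,-70] → ·  [on edge]
    (4,2)@(9, 5): e=[6,12,2] → █
    (5,2)@(11, 5): e=[-22,16,26] → ·
    (2,3)@(5, 7): e=[70,0,-50] → ·  [on edge]
    (4,3)@(9, 7): e=[14,8,-2] → ·
    (3,4)@(7, 9): e=[50,0,-30] → ·  [on edge]
    (4,5)@(9, 11): e=[30,0,-10] → ·  [on edge]
    (5,5)@(11, 11): e=[2,4,14] → █
    (6,5)@(13, 11): e=[-26,8,38] → ·
    (5,6)@(11, 13): e=[10,0,10] → █  [on edge]
    (6,6)@(13, 13): e=[-18,4,34] → ·
    (6,7)@(13, 15): e=[-10,0,30] → ·  [on edge]
    (7,8)@(15, 17): e=[-30,0,50] → ·  [on edge]
    (8,9)@(17, 19): e=[-50,0,70] → ·  [on edge]
  covered (3 px):
    · · · · · · · · ·
    · · · · · · · · ·
    · · · · █ · · · ·
    · · · · · · · · ·
    · · · · · · · · ·
    · · · · · █ · · ·
    · · · · · █ · · ·
    · · · · · · · · ·
    · · · · · · · · ·
    · · · · · · · · ·

Result: [[5,4],[4,5],[5,5],[6,5],[3,6],[4,6]]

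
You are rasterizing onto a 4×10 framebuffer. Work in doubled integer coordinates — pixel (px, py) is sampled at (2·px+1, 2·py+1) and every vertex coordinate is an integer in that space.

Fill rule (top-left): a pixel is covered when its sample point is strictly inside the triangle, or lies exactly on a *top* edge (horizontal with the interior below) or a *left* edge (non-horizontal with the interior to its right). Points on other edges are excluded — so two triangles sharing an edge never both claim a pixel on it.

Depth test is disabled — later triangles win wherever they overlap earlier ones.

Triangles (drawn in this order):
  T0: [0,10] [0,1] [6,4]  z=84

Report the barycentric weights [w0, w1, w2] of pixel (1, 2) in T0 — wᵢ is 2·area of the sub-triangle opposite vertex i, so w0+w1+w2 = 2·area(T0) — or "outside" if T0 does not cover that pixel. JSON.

T0:
  2·area = 54
  edge (0, 10)→(0, 1): d=(0,-9) top-left  bias=+0
  edge (0, 1)→(6, 4): d=(6,3) right/bottom  bias=-1
  edge (6, 4)→(0, 10): d=(-6,6) right/bottom  bias=-1
    (0,1)@(1, 3): e=[9,9,36] → X
    (1,1)@(3, 3): e=[27,3,24] → X
    (2,1)@(5, 3): e=[45,-3,12] → .
    (3,1)@(7, 3): e=[63,-9,0] → .  [on edge]
    (0,2)@(1, 5): e=[9,21,24] → X
    (2,2)@(5, 5): e=[45,9,0] → .  [on edge]
    (0,3)@(1, 7): e=[9,33,12] → X
    (1,3)@(3, 7): e=[27,27,0] → .  [on edge]
    (0,4)@(1, 9): e=[9,45,0] → .  [on edge]
  covered (5 px):
    . . . .
    X X . .
    X X . .
    X . . .
    . . . .
    . . . .
    . . . .
    . . . .
    . . . .
    . . . .

Result: [15,12,27]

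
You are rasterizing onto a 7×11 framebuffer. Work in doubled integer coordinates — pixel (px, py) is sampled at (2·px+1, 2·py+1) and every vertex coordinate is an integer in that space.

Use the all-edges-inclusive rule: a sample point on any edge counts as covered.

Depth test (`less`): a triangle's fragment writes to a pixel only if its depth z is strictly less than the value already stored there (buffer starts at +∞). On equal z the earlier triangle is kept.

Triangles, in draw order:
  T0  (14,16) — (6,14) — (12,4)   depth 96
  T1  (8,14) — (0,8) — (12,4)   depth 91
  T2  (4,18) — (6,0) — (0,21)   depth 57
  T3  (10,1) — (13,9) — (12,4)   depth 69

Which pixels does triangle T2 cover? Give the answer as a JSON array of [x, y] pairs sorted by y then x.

T0:
  2·area = 92
  edge (14, 16)→(6, 14): d=(-8,-2) inclusive
  edge (6, 14)→(12, 4): d=(6,-10) inclusive
  edge (12, 4)→(14, 16): d=(2,12) inclusive
    (5,3)@(11, 7): e=[66,8,18] → #
    (6,3)@(13, 7): e=[70,28,-6] → ·
    (4,4)@(9, 9): e=[46,0,46] → #  [on edge]
    (6,4)@(13, 9): e=[54,40,-2] → ·
    (4,5)@(9, 11): e=[30,12,50] → #
    (6,5)@(13, 11): e=[38,52,2] → #
    (3,6)@(7, 13): e=[10,4,78] → #
    (3,7)@(7, 15): e=[-6,16,82] → ·
    (4,7)@(9, 15): e=[-2,36,58] → ·
    (5,7)@(11, 15): e=[2,56,34] → #
    (5,8)@(11, 17): e=[-14,68,38] → ·
    (6,8)@(13, 17): e=[-10,88,14] → ·
    (1,9)@(3, 19): e=[-46,0,138] → ·  [on edge]
  covered (12 px):
    · · · · · · ·
    · · · · · · ·
    · · · · · · ·
    · · · · · # ·
    · · · · # # ·
    · · · · # # #
    · · · # # # #
    · · · · · # #
    · · · · · · ·
    · · · · · · ·
    · · · · · · ·
T1:
  2·area = 104
  edge (8, 14)→(0, 8): d=(-8,-6) inclusive
  edge (0, 8)→(12, 4): d=(12,-4) inclusive
  edge (12, 4)→(8, 14): d=(-4,10) inclusive
    (4,2)@(9, 5): e=[78,0,26] → #  [on edge]
    (5,2)@(11, 5): e=[90,8,6] → #
    (6,2)@(13, 5): e=[102,16,-14] → ·
    (1,3)@(3, 7): e=[26,0,78] → #  [on edge]
    (2,3)@(5, 7): e=[38,8,58] → #
    (3,3)@(7, 7): e=[50,16,38] → #
    (5,3)@(11, 7): e=[74,32,-2] → ·
    (1,4)@(3, 9): e=[10,24,70] → #
    (5,4)@(11, 9): e=[58,56,-10] → ·
    (1,5)@(3, 11): e=[-6,48,62] → ·
    (2,5)@(5, 11): e=[6,56,42] → #
    (5,5)@(11, 11): e=[42,80,-18] → ·
  covered (14 px):
    · · · · · · ·
    · · · · · · ·
    · · · · # # ·
    · # # # # · ·
    · # # # # · ·
    · · # # # · ·
    · · · # · · ·
    · · · · · · ·
    · · · · · · ·
    · · · · · · ·
    · · · · · · ·
T2:
  2·area = 66  (B↔C swapped to make it positive)
  edge (4, 18)→(0, 21): d=(-4,3) inclusive
  edge (0, 21)→(6, 0): d=(6,-21) inclusive
  edge (6, 0)→(4, 18): d=(-2,18) inclusive
    (2,2)@(5, 5): e=[49,9,8] → #
    (3,2)@(7, 5): e=[43,51,-28] → ·
    (2,3)@(5, 7): e=[41,21,4] → #
    (3,3)@(7, 7): e=[35,63,-32] → ·
    (2,4)@(5, 9): e=[33,33,0] → #  [on edge]
    (3,4)@(7, 9): e=[27,75,-36] → ·
    (1,5)@(3, 11): e=[31,3,32] → #
    (2,5)@(5, 11): e=[25,45,-4] → ·
    (1,6)@(3, 13): e=[23,15,28] → #
    (2,6)@(5, 13): e=[17,57,-8] → ·
    (1,7)@(3, 15): e=[15,27,24] → #
    (2,7)@(5, 15): e=[9,69,-12] → ·
  covered (8 px):
    · · · · · · ·
    · · · · · · ·
    · · # · · · ·
    · · # · · · ·
    · · # · · · ·
    · # · · · · ·
    · # · · · · ·
    · # · · · · ·
    · # · · · · ·
    # · · · · · ·
    · · · · · · ·
T3:
  2·area = 7  (B↔C swapped to make it positive)
  edge (10, 1)→(12, 4): d=(2,3) inclusive
  edge (12, 4)→(13, 9): d=(1,5) inclusive
  edge (13, 9)→(10, 1): d=(-3,-8) inclusive
    (5,1)@(11, 3): e=[1,4,2] → #
    (6,1)@(13, 3): e=[-5,-6,18] → ·
    (5,2)@(11, 5): e=[5,6,-4] → ·
    (6,4)@(13, 9): e=[7,0,0] → #  [on edge]
    (6,5)@(13, 11): e=[11,2,-6] → ·
  covered (2 px):
    · · · · · · ·
    · · · · · # ·
    · · · · · · ·
    · · · · · · ·
    · · · · · · #
    · · · · · · ·
    · · · · · · ·
    · · · · · · ·
    · · · · · · ·
    · · · · · · ·
    · · · · · · ·

Result: [[2,2],[2,3],[2,4],[1,5],[1,6],[1,7],[1,8],[0,9]]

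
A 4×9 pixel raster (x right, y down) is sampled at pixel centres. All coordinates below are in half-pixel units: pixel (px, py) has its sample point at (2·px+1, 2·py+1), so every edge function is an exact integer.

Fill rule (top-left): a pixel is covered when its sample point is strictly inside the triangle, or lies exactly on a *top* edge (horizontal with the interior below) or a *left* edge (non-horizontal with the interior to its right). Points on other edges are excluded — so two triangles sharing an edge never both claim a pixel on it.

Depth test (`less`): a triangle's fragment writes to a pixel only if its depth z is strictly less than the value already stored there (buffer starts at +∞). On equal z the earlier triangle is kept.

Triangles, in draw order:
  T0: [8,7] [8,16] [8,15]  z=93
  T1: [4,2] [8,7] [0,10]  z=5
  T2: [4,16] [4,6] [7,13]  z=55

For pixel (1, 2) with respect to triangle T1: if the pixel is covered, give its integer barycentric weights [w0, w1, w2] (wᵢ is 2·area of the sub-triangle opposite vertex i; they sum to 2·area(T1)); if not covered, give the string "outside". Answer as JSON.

T0:
  degenerate (2·area = 0) — covers nothing
T1:
  2·area = 52
  edge (4, 2)→(8, 7): d=(4,5) right/bottom  bias=-1
  edge (8, 7)→(0, 10): d=(-8,3) right/bottom  bias=-1
  edge (0, 10)→(4, 2): d=(4,-8) top-left  bias=+0
    (1,2)@(3, 5): e=[17,31,4] → #
    (2,2)@(5, 5): e=[7,25,20] → #
    (3,2)@(7, 5): e=[-3,19,36] → ·
    (1,3)@(3, 7): e=[25,15,12] → #
    (3,3)@(7, 7): e=[5,3,44] → #
    (0,4)@(1, 9): e=[43,5,4] → #
    (1,4)@(3, 9): e=[33,-1,20] → ·
    (2,4)@(5, 9): e=[23,-7,36] → ·
    (3,4)@(7, 9): e=[13,-13,52] → ·
    (0,5)@(1, 11): e=[51,-11,12] → ·
  covered (6 px):
    · · · ·
    · · · ·
    · # # ·
    · # # #
    # · · ·
    · · · ·
    · · · ·
    · · · ·
    · · · ·
T2:
  2·area = 30
  edge (4, 16)→(4, 6): d=(0,-10) top-left  bias=+0
  edge (4, 6)→(7, 13): d=(3,7) right/bottom  bias=-1
  edge (7, 13)→(4, 16): d=(-3,3) right/bottom  bias=-1
    (2,4)@(5, 9): e=[10,2,18] → #
    (3,4)@(7, 9): e=[30,-12,12] → ·
    (2,5)@(5, 11): e=[10,8,12] → #
    (3,5)@(7, 11): e=[30,-6,6] → ·
    (2,6)@(5, 13): e=[10,14,6] → #
    (3,6)@(7, 13): e=[30,0,0] → ·  [on edge]
    (2,7)@(5, 15): e=[10,20,0] → ·  [on edge]
    (1,8)@(3, 17): e=[-10,40,0] → ·  [on edge]
  covered (3 px):
    · · · ·
    · · · ·
    · · · ·
    · · · ·
    · · # ·
    · · # ·
    · · # ·
    · · · ·
    · · · ·

Final: [31,4,17]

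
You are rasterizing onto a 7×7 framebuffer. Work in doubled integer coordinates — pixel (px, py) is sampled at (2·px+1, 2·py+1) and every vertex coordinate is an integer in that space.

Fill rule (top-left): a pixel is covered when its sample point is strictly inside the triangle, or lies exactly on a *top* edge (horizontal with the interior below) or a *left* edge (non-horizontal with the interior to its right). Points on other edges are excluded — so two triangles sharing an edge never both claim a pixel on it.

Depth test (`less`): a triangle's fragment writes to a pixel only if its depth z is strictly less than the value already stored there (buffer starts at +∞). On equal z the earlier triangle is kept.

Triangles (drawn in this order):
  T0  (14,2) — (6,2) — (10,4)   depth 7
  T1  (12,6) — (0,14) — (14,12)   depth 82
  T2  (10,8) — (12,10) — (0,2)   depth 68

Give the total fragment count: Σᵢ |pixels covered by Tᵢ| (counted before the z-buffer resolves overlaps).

T0:
  2·area = 16  (B↔C swapped to make it positive)
  edge (14, 2)→(10, 4): d=(-4,2) right/bottom  bias=-1
  edge (10, 4)→(6, 2): d=(-4,-2) top-left  bias=+0
  edge (6, 2)→(14, 2): d=(8,0) top-left  bias=+0
    (4,1)@(9, 3): e=[6,2,8] → X
    (5,1)@(11, 3): e=[2,6,8] → X
    (6,1)@(13, 3): e=[-2,10,8] → .
    (4,2)@(9, 5): e=[-2,-6,24] → .
    (5,2)@(11, 5): e=[-6,-2,24] → .
  covered (2 px):
    . . . . . . .
    . . . . X X .
    . . . . . . .
    . . . . . . .
    . . . . . . .
    . . . . . . .
    . . . . . . .
T1:
  2·area = 88  (B↔C swapped to make it positive)
  edge (12, 6)→(14, 12): d=(2,6) right/bottom  bias=-1
  edge (14, 12)→(0, 14): d=(-14,2) right/bottom  bias=-1
  edge (0, 14)→(12, 6): d=(12,-8) top-left  bias=+0
    (5,1)@(11, 3): e=[0,132,-44] → .  [on edge]
    (5,3)@(11, 7): e=[8,76,4] → X
    (6,3)@(13, 7): e=[-4,72,20] → .
    (4,4)@(9, 9): e=[24,52,12] → X
    (6,4)@(13, 9): e=[0,44,44] → .  [on edge]
    (2,5)@(5, 11): e=[52,32,4] → X
    (3,5)@(7, 11): e=[40,28,20] → X
    (6,5)@(13, 11): e=[4,16,68] → X
    (1,6)@(3, 13): e=[68,8,12] → X
    (3,6)@(7, 13): e=[44,0,44] → .  [on edge]
    (4,6)@(9, 13): e=[32,-4,60] → .
    (5,6)@(11, 13): e=[20,-8,76] → .
  covered (10 px):
    . . . . . . .
    . . . . . . .
    . . . . . . .
    . . . . . X .
    . . . . X X .
    . . X X X X X
    . X X . . . .
T2:
  2·area = 8
  edge (10, 8)→(12, 10): d=(2,2) right/bottom  bias=-1
  edge (12, 10)→(0, 2): d=(-12,-8) top-left  bias=+0
  edge (0, 2)→(10, 8): d=(10,6) right/bottom  bias=-1
    (1,0)@(3, 1): e=[0,36,-28] → .  [on edge]
    (2,1)@(5, 3): e=[0,28,-20] → .  [on edge]
    (2,2)@(5, 5): e=[4,4,0] → .  [on edge]
    (3,2)@(7, 5): e=[0,20,-12] → .  [on edge]
    (4,3)@(9, 7): e=[0,12,-4] → .  [on edge]
    (5,4)@(11, 9): e=[0,4,4] → .  [on edge]
    (6,5)@(13, 11): e=[0,-4,12] → .  [on edge]
  covered (0 px):
    . . . . . . .
    . . . . . . .
    . . . . . . .
    . . . . . . .
    . . . . . . .
    . . . . . . .
    . . . . . . .

Result: 12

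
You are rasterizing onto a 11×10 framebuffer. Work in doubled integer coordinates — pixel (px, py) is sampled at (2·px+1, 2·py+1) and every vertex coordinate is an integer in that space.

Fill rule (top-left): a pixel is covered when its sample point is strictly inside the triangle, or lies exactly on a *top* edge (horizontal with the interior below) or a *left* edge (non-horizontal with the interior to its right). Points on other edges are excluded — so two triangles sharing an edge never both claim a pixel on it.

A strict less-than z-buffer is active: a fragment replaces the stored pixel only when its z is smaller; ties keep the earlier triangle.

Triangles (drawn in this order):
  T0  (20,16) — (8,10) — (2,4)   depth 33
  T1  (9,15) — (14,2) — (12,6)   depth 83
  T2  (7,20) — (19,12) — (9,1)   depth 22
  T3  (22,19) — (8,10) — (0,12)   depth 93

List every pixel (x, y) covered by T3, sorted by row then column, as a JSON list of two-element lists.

T0:
  2·area = 36
  edge (20, 16)→(8, 10): d=(-12,-6) top-left  bias=+0
  edge (8, 10)→(2, 4): d=(-6,-6) top-left  bias=+0
  edge (2, 4)→(20, 16): d=(18,12) right/bottom  bias=-1
    (0,1)@(1, 3): e=[42,0,-6] → .  [on edge]
    (1,2)@(3, 5): e=[30,0,6] → X  [on edge]
    (2,2)@(5, 5): e=[42,12,-18] → .
    (1,3)@(3, 7): e=[6,-12,42] → .
    (2,3)@(5, 7): e=[18,0,18] → X  [on edge]
    (3,3)@(7, 7): e=[30,12,-6] → .
    (2,4)@(5, 9): e=[-6,-12,54] → .
    (3,4)@(7, 9): e=[6,0,30] → X  [on edge]
    (4,4)@(9, 9): e=[18,12,6] → X
    (5,4)@(11, 9): e=[30,24,-18] → .
    (3,5)@(7, 11): e=[-18,-12,66] → .
    (4,5)@(9, 11): e=[-6,0,42] → .  [on edge]
    (5,6)@(11, 13): e=[-18,0,54] → .  [on edge]
    (6,7)@(13, 15): e=[-30,0,66] → .  [on edge]
    (7,8)@(15, 17): e=[-42,0,78] → .  [on edge]
    (8,9)@(17, 19): e=[-54,0,90] → .  [on edge]
  covered (6 px):
    . . . . . . . . . . .
    . . . . . . . . . . .
    . X . . . . . . . . .
    . . X . . . . . . . .
    . . . X X . . . . . .
    . . . . . X . . . . .
    . . . . . . . X . . .
    . . . . . . . . . . .
    . . . . . . . . . . .
    . . . . . . . . . . .
T1:
  2·area = 6  (B↔C swapped to make it positive)
  edge (9, 15)→(12, 6): d=(3,-9) top-left  bias=+0
  edge (12, 6)→(14, 2): d=(2,-4) top-left  bias=+0
  edge (14, 2)→(9, 15): d=(-5,13) right/bottom  bias=-1
    (6,1)@(13, 3): e=[0,-2,8] → .  [on edge]
    (5,4)@(11, 9): e=[0,2,4] → X  [on edge]
    (6,4)@(13, 9): e=[18,10,-22] → .
    (5,5)@(11, 11): e=[6,6,-6] → .
    (4,7)@(9, 15): e=[0,6,0] → .  [on edge]
  covered (1 px):
    . . . . . . . . . . .
    . . . . . . . . . . .
    . . . . . . . . . . .
    . . . . . . . . . . .
    . . . . . X . . . . .
    . . . . . . . . . . .
    . . . . . . . . . . .
    . . . . . . . . . . .
    . . . . . . . . . . .
    . . . . . . . . . . .
T2:
  2·area = 212  (B↔C swapped to make it positive)
  edge (7, 20)→(9, 1): d=(2,-19) top-left  bias=+0
  edge (9, 1)→(19, 12): d=(10,11) right/bottom  bias=-1
  edge (19, 12)→(7, 20): d=(-12,8) right/bottom  bias=-1
    (4,0)@(9, 1): e=[0,0,212] → .  [on edge]
    (4,1)@(9, 3): e=[4,20,188] → X
    (5,1)@(11, 3): e=[42,-2,172] → .
    (4,2)@(9, 5): e=[8,40,164] → X
    (5,2)@(11, 5): e=[46,18,148] → X
    (6,2)@(13, 5): e=[84,-4,132] → .
    (4,3)@(9, 7): e=[12,60,140] → X
    (6,3)@(13, 7): e=[88,16,108] → X
    (7,3)@(15, 7): e=[126,-6,92] → .
    (4,4)@(9, 9): e=[16,80,116] → X
    (7,4)@(15, 9): e=[130,14,68] → X
    (8,4)@(17, 9): e=[168,-8,52] → .
  covered (25 px):
    . . . . . . . . . . .
    . . . . X . . . . . .
    . . . . X X . . . . .
    . . . . X X X . . . .
    . . . . X X X X . . .
    . . . . X X X X X . .
    . . . . X X X X X . .
    . . . . X X X . . . .
    . . . . X X . . . . .
    . . . . . . . . . . .
T3:
  2·area = 100  (B↔C swapped to make it positive)
  edge (22, 19)→(0, 12): d=(-22,-7) top-left  bias=+0
  edge (0, 12)→(8, 10): d=(8,-2) top-left  bias=+0
  edge (8, 10)→(22, 19): d=(14,9) right/bottom  bias=-1
    (2,5)@(5, 11): e=[57,2,41] → X
    (3,5)@(7, 11): e=[71,6,23] → X
    (4,5)@(9, 11): e=[85,10,5] → X
    (5,5)@(11, 11): e=[99,14,-13] → .
    (2,6)@(5, 13): e=[13,18,69] → X
    (5,6)@(11, 13): e=[55,30,15] → X
    (6,6)@(13, 13): e=[69,34,-3] → .
    (2,7)@(5, 15): e=[-31,34,97] → .
    (3,7)@(7, 15): e=[-17,38,79] → .
    (4,7)@(9, 15): e=[-3,42,61] → .
    (5,7)@(11, 15): e=[11,46,43] → X
    (6,7)@(13, 15): e=[25,50,25] → X
  covered (11 px):
    . . . . . . . . . . .
    . . . . . . . . . . .
    . . . . . . . . . . .
    . . . . . . . . . . .
    . . . . . . . . . . .
    . . X X X . . . . . .
    . . X X X X . . . . .
    . . . . . X X X . . .
    . . . . . . . . X . .
    . . . . . . . . . . .

Answer: [[2,5],[3,5],[4,5],[2,6],[3,6],[4,6],[5,6],[5,7],[6,7],[7,7],[8,8]]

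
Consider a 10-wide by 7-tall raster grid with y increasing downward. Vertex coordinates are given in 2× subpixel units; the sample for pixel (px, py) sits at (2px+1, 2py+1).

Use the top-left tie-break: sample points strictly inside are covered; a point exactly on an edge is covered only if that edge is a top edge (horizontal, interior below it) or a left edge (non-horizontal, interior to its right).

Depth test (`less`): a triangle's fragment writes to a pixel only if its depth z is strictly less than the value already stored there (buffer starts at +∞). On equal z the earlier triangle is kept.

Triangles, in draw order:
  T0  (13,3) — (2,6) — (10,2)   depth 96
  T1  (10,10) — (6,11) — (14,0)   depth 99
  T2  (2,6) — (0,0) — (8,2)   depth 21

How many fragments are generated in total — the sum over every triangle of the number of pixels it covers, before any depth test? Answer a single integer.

T0:
  2·area = 20
  edge (13, 3)→(2, 6): d=(-11,3) right/bottom  bias=-1
  edge (2, 6)→(10, 2): d=(8,-4) top-left  bias=+0
  edge (10, 2)→(13, 3): d=(3,1) right/bottom  bias=-1
    (3,0)@(7, 1): e=[40,-20,0] → .  [on edge]
    (4,1)@(9, 3): e=[12,4,4] → X
    (5,1)@(11, 3): e=[6,12,2] → X
    (6,1)@(13, 3): e=[0,20,0] → .  [on edge]
    (2,2)@(5, 5): e=[2,4,14] → X
    (3,2)@(7, 5): e=[-4,12,12] → .
    (4,2)@(9, 5): e=[-10,20,10] → .
    (5,2)@(11, 5): e=[-16,28,8] → .
    (9,2)@(19, 5): e=[-40,60,0] → .  [on edge]
    (2,3)@(5, 7): e=[-20,20,20] → .
  covered (3 px):
    . . . . . . . . . .
    . . . . X X . . . .
    . . X . . . . . . .
    . . . . . . . . . .
    . . . . . . . . . .
    . . . . . . . . . .
    . . . . . . . . . .
T1:
  2·area = 36
  edge (10, 10)→(6, 11): d=(-4,1) right/bottom  bias=-1
  edge (6, 11)→(14, 0): d=(8,-11) top-left  bias=+0
  edge (14, 0)→(10, 10): d=(-4,10) right/bottom  bias=-1
    (5,2)@(11, 5): e=[19,7,10] → X
    (6,2)@(13, 5): e=[17,29,-10] → .
    (4,3)@(9, 7): e=[13,1,22] → X
    (6,3)@(13, 7): e=[9,45,-18] → .
    (4,4)@(9, 9): e=[5,17,14] → X
    (5,4)@(11, 9): e=[3,39,-6] → .
    (4,5)@(9, 11): e=[-3,33,6] → .
  covered (4 px):
    . . . . . . . . . .
    . . . . . . . . . .
    . . . . . X . . . .
    . . . . X X . . . .
    . . . . X . . . . .
    . . . . . . . . . .
    . . . . . . . . . .
T2:
  2·area = 44
  edge (2, 6)→(0, 0): d=(-2,-6) top-left  bias=+0
  edge (0, 0)→(8, 2): d=(8,2) right/bottom  bias=-1
  edge (8, 2)→(2, 6): d=(-6,4) right/bottom  bias=-1
    (0,0)@(1, 1): e=[4,6,34] → X
    (1,0)@(3, 1): e=[16,2,26] → X
    (2,0)@(5, 1): e=[28,-2,18] → .
    (0,1)@(1, 3): e=[0,22,22] → X  [on edge]
    (2,1)@(5, 3): e=[24,14,6] → X
    (3,1)@(7, 3): e=[36,10,-2] → .
    (0,2)@(1, 5): e=[-4,38,10] → .
    (1,2)@(3, 5): e=[8,34,2] → X
    (2,2)@(5, 5): e=[20,30,-6] → .
    (1,3)@(3, 7): e=[4,50,-10] → .
    (1,4)@(3, 9): e=[0,66,-22] → .  [on edge]
  covered (6 px):
    X X . . . . . . . .
    X X X . . . . . . .
    . X . . . . . . . .
    . . . . . . . . . .
    . . . . . . . . . .
    . . . . . . . . . .
    . . . . . . . . . .

Answer: 13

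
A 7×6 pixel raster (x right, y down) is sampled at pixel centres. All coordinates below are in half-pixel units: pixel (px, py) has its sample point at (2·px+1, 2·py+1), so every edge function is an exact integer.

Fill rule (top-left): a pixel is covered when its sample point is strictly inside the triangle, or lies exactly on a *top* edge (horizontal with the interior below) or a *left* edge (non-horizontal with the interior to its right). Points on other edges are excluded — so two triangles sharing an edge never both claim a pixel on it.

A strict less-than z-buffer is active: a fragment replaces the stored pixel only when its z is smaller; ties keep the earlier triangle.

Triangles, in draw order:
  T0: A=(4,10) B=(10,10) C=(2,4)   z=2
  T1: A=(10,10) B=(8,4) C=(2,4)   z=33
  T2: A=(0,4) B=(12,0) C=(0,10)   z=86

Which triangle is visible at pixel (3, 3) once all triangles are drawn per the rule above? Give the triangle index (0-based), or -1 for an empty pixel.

T0:
  2·area = 36  (B↔C swapped to make it positive)
  edge (4, 10)→(2, 4): d=(-2,-6) top-left  bias=+0
  edge (2, 4)→(10, 10): d=(8,6) right/bottom  bias=-1
  edge (10, 10)→(4, 10): d=(-6,0) right/bottom  bias=-1
    (0,0)@(1, 1): e=[0,-18,54] → ·  [on edge]
    (1,2)@(3, 5): e=[4,2,30] → █
    (2,2)@(5, 5): e=[16,-10,30] → ·
    (1,3)@(3, 7): e=[0,18,18] → █  [on edge]
    (2,3)@(5, 7): e=[12,6,18] → █
    (3,3)@(7, 7): e=[24,-6,18] → ·
    (1,4)@(3, 9): e=[-4,34,6] → ·
    (2,4)@(5, 9): e=[8,22,6] → █
    (3,4)@(7, 9): e=[20,10,6] → █
    (4,4)@(9, 9): e=[32,-2,6] → ·
    (2,5)@(5, 11): e=[4,38,-6] → ·
    (3,5)@(7, 11): e=[16,26,-6] → ·
  covered (5 px):
    · · · · · · ·
    · · · · · · ·
    · █ · · · · ·
    · █ █ · · · ·
    · · █ █ · · ·
    · · · · · · ·
T1:
  2·area = 36  (B↔C swapped to make it positive)
  edge (10, 10)→(2, 4): d=(-8,-6) top-left  bias=+0
  edge (2, 4)→(8, 4): d=(6,0) top-left  bias=+0
  edge (8, 4)→(10, 10): d=(2,6) right/bottom  bias=-1
    (3,0)@(7, 1): e=[54,-18,0] → ·  [on edge]
    (2,2)@(5, 5): e=[10,6,20] → █
    (3,2)@(7, 5): e=[22,6,8] → █
    (4,2)@(9, 5): e=[34,6,-4] → ·
    (2,3)@(5, 7): e=[-6,18,24] → ·
    (3,3)@(7, 7): e=[6,18,12] → █
    (4,3)@(9, 7): e=[18,18,0] → ·  [on edge]
    (3,4)@(7, 9): e=[-10,30,16] → ·
    (4,4)@(9, 9): e=[2,30,4] → █
    (5,4)@(11, 9): e=[14,30,-8] → ·
    (4,5)@(9, 11): e=[-14,42,8] → ·
  covered (4 px):
    · · · · · · ·
    · · · · · · ·
    · · █ █ · · ·
    · · · █ · · ·
    · · · · █ · ·
    · · · · · · ·
T2:
  2·area = 72
  edge (0, 4)→(12, 0): d=(12,-4) top-left  bias=+0
  edge (12, 0)→(0, 10): d=(-12,10) right/bottom  bias=-1
  edge (0, 10)→(0, 4): d=(0,-6) top-left  bias=+0
    (4,0)@(9, 1): e=[0,18,54] → █  [on edge]
    (5,0)@(11, 1): e=[8,-2,66] → ·
    (1,1)@(3, 3): e=[0,54,18] → █  [on edge]
    (2,1)@(5, 3): e=[8,34,30] → █
    (3,1)@(7, 3): e=[16,14,42] → █
    (4,1)@(9, 3): e=[24,-6,54] → ·
    (0,2)@(1, 5): e=[16,50,6] → █
    (3,2)@(7, 5): e=[40,-10,42] → ·
    (0,3)@(1, 7): e=[40,26,6] → █
    (2,3)@(5, 7): e=[56,-14,30] → ·
    (0,4)@(1, 9): e=[64,2,6] → █
    (1,4)@(3, 9): e=[72,-18,18] → ·
  covered (10 px):
    · · · · █ · ·
    · █ █ █ · · ·
    █ █ █ · · · ·
    █ █ · · · · ·
    █ · · · · · ·
    · · · · · · ·

Z-buffer (winner per pixel, '.' = empty):
  . . . . 2 . .
  . 2 2 2 . . .
  2 0 1 1 . . .
  2 0 0 1 . . .
  2 . 0 0 1 . .
  . . . . . . .

Final: 1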